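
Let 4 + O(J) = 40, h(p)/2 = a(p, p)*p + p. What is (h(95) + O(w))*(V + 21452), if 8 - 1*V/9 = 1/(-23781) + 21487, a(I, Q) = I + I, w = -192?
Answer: -49487864810540/7927 ≈ -6.2430e+9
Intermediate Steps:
a(I, Q) = 2*I
h(p) = 2*p + 4*p² (h(p) = 2*((2*p)*p + p) = 2*(2*p² + p) = 2*(p + 2*p²) = 2*p + 4*p²)
V = -1532376294/7927 (V = 72 - 9*(1/(-23781) + 21487) = 72 - 9*(-1/23781 + 21487) = 72 - 9*510982346/23781 = 72 - 1532947038/7927 = -1532376294/7927 ≈ -1.9331e+5)
O(J) = 36 (O(J) = -4 + 40 = 36)
(h(95) + O(w))*(V + 21452) = (2*95*(1 + 2*95) + 36)*(-1532376294/7927 + 21452) = (2*95*(1 + 190) + 36)*(-1362326290/7927) = (2*95*191 + 36)*(-1362326290/7927) = (36290 + 36)*(-1362326290/7927) = 36326*(-1362326290/7927) = -49487864810540/7927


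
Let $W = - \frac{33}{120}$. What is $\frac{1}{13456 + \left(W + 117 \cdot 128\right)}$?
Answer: $\frac{40}{1137269} \approx 3.5172 \cdot 10^{-5}$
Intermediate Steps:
$W = - \frac{11}{40}$ ($W = \left(-33\right) \frac{1}{120} = - \frac{11}{40} \approx -0.275$)
$\frac{1}{13456 + \left(W + 117 \cdot 128\right)} = \frac{1}{13456 + \left(- \frac{11}{40} + 117 \cdot 128\right)} = \frac{1}{13456 + \left(- \frac{11}{40} + 14976\right)} = \frac{1}{13456 + \frac{599029}{40}} = \frac{1}{\frac{1137269}{40}} = \frac{40}{1137269}$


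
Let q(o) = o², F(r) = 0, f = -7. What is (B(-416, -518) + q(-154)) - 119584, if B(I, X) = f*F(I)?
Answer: -95868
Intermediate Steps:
B(I, X) = 0 (B(I, X) = -7*0 = 0)
(B(-416, -518) + q(-154)) - 119584 = (0 + (-154)²) - 119584 = (0 + 23716) - 119584 = 23716 - 119584 = -95868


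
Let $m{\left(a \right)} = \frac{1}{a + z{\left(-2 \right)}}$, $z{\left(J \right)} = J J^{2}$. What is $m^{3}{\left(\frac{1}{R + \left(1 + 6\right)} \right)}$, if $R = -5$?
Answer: $- \frac{8}{3375} \approx -0.0023704$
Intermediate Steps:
$z{\left(J \right)} = J^{3}$
$m{\left(a \right)} = \frac{1}{-8 + a}$ ($m{\left(a \right)} = \frac{1}{a + \left(-2\right)^{3}} = \frac{1}{a - 8} = \frac{1}{-8 + a}$)
$m^{3}{\left(\frac{1}{R + \left(1 + 6\right)} \right)} = \left(\frac{1}{-8 + \frac{1}{-5 + \left(1 + 6\right)}}\right)^{3} = \left(\frac{1}{-8 + \frac{1}{-5 + 7}}\right)^{3} = \left(\frac{1}{-8 + \frac{1}{2}}\right)^{3} = \left(\frac{1}{- \frac{15}{2}}\right)^{3} = \left(- \frac{2}{15}\right)^{3} = - \frac{8}{3375}$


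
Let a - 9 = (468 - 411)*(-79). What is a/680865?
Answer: -1498/226955 ≈ -0.0066004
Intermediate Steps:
a = -4494 (a = 9 + (468 - 411)*(-79) = 9 + 57*(-79) = 9 - 4503 = -4494)
a/680865 = -4494/680865 = -4494*1/680865 = -1498/226955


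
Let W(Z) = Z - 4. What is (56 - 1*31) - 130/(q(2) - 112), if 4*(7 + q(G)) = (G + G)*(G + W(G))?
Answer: 3105/119 ≈ 26.092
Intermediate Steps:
W(Z) = -4 + Z
q(G) = -7 + G*(-4 + 2*G)/2 (q(G) = -7 + ((G + G)*(G + (-4 + G)))/4 = -7 + ((2*G)*(-4 + 2*G))/4 = -7 + (2*G*(-4 + 2*G))/4 = -7 + G*(-4 + 2*G)/2)
(56 - 1*31) - 130/(q(2) - 112) = (56 - 1*31) - 130/((-7 + 2**2 - 2*2) - 112) = (56 - 31) - 130/((-7 + 4 - 4) - 112) = 25 - 130/(-7 - 112) = 25 - 130/(-119) = 25 - 130*(-1/119) = 25 + 130/119 = 3105/119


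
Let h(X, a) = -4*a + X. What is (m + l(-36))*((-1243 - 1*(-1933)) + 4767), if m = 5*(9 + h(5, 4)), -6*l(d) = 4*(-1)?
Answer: -50932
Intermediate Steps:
h(X, a) = X - 4*a
l(d) = ⅔ (l(d) = -2*(-1)/3 = -⅙*(-4) = ⅔)
m = -10 (m = 5*(9 + (5 - 4*4)) = 5*(9 + (5 - 16)) = 5*(9 - 11) = 5*(-2) = -10)
(m + l(-36))*((-1243 - 1*(-1933)) + 4767) = (-10 + ⅔)*((-1243 - 1*(-1933)) + 4767) = -28*((-1243 + 1933) + 4767)/3 = -28*(690 + 4767)/3 = -28/3*5457 = -50932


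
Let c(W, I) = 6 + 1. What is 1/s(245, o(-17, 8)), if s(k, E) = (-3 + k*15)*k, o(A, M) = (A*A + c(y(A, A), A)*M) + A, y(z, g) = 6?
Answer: 1/899640 ≈ 1.1116e-6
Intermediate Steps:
c(W, I) = 7
o(A, M) = A + A**2 + 7*M (o(A, M) = (A*A + 7*M) + A = (A**2 + 7*M) + A = A + A**2 + 7*M)
s(k, E) = k*(-3 + 15*k) (s(k, E) = (-3 + 15*k)*k = k*(-3 + 15*k))
1/s(245, o(-17, 8)) = 1/(3*245*(-1 + 5*245)) = 1/(3*245*(-1 + 1225)) = 1/(3*245*1224) = 1/899640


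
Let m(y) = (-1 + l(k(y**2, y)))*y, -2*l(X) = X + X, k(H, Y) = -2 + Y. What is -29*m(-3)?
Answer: 348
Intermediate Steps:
l(X) = -X (l(X) = -(X + X)/2 = -X)
m(y) = y*(1 - y) (m(y) = (-1 - (-2 + y))*y = (-1 + (2 - y))*y = (1 - y)*y = y*(1 - y))
-29*m(-3) = -(-87)*(1 - 1*(-3)) = -(-87)*(1 + 3) = -(-87)*4 = -29*(-12) = 348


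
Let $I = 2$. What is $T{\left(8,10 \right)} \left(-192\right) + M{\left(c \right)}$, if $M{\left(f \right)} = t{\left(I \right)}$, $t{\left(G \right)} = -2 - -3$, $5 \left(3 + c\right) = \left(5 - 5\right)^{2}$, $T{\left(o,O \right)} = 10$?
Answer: $-1919$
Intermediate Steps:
$c = -3$ ($c = -3 + \frac{\left(5 - 5\right)^{2}}{5} = -3 + \frac{0^{2}}{5} = -3 + \frac{1}{5} \cdot 0 = -3 + 0 = -3$)
$t{\left(G \right)} = 1$ ($t{\left(G \right)} = -2 + 3 = 1$)
$M{\left(f \right)} = 1$
$T{\left(8,10 \right)} \left(-192\right) + M{\left(c \right)} = 10 \left(-192\right) + 1 = -1920 + 1 = -1919$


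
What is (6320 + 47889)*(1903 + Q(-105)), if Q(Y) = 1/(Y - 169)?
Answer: 28265710989/274 ≈ 1.0316e+8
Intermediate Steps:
Q(Y) = 1/(-169 + Y)
(6320 + 47889)*(1903 + Q(-105)) = (6320 + 47889)*(1903 + 1/(-169 - 105)) = 54209*(1903 + 1/(-274)) = 54209*(1903 - 1/274) = 54209*(521421/274) = 28265710989/274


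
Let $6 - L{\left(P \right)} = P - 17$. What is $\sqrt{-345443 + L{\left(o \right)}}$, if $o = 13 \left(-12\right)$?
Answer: $4 i \sqrt{21579} \approx 587.59 i$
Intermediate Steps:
$o = -156$
$L{\left(P \right)} = 23 - P$ ($L{\left(P \right)} = 6 - \left(P - 17\right) = 6 - \left(-17 + P\right) = 23 - P$)
$\sqrt{-345443 + L{\left(o \right)}} = \sqrt{-345443 + \left(23 - -156\right)} = \sqrt{-345443 + \left(23 + 156\right)} = \sqrt{-345443 + 179} = \sqrt{-345264} = 4 i \sqrt{21579}$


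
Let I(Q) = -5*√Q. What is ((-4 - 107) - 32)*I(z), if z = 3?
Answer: 715*√3 ≈ 1238.4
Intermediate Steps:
((-4 - 107) - 32)*I(z) = ((-4 - 107) - 32)*(-5*√3) = (-111 - 32)*(-5*√3) = -(-715)*√3 = 715*√3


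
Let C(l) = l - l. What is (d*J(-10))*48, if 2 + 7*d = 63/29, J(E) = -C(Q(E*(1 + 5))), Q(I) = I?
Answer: 0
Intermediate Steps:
C(l) = 0
J(E) = 0 (J(E) = -1*0 = 0)
d = 5/203 (d = -2/7 + (63/29)/7 = -2/7 + (63*(1/29))/7 = -2/7 + (⅐)*(63/29) = -2/7 + 9/29 = 5/203 ≈ 0.024631)
(d*J(-10))*48 = ((5/203)*0)*48 = 0*48 = 0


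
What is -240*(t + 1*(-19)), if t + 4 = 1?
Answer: 5280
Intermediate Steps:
t = -3 (t = -4 + 1 = -3)
-240*(t + 1*(-19)) = -240*(-3 + 1*(-19)) = -240*(-3 - 19) = -240*(-22) = 5280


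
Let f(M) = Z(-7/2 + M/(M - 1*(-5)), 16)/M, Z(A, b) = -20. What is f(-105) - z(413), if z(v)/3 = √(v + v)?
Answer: 4/21 - 3*√826 ≈ -86.030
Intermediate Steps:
z(v) = 3*√2*√v (z(v) = 3*√(v + v) = 3*√(2*v) = 3*(√2*√v) = 3*√2*√v)
f(M) = -20/M
f(-105) - z(413) = -20/(-105) - 3*√2*√413 = -20*(-1/105) - 3*√826 = 4/21 - 3*√826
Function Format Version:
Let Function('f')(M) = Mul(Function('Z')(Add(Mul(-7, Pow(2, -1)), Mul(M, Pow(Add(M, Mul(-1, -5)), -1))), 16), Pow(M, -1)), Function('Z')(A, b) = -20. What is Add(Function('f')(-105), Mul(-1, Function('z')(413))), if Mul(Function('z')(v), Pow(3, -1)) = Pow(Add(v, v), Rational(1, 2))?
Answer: Add(Rational(4, 21), Mul(-3, Pow(826, Rational(1, 2)))) ≈ -86.030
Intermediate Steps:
Function('z')(v) = Mul(3, Pow(2, Rational(1, 2)), Pow(v, Rational(1, 2))) (Function('z')(v) = Mul(3, Pow(Add(v, v), Rational(1, 2))) = Mul(3, Pow(Mul(2, v), Rational(1, 2))) = Mul(3, Mul(Pow(2, Rational(1, 2)), Pow(v, Rational(1, 2)))) = Mul(3, Pow(2, Rational(1, 2)), Pow(v, Rational(1, 2))))
Function('f')(M) = Mul(-20, Pow(M, -1))
Add(Function('f')(-105), Mul(-1, Function('z')(413))) = Add(Mul(-20, Pow(-105, -1)), Mul(-1, Mul(3, Pow(2, Rational(1, 2)), Pow(413, Rational(1, 2))))) = Add(Mul(-20, Rational(-1, 105)), Mul(-1, Mul(3, Pow(826, Rational(1, 2))))) = Add(Rational(4, 21), Mul(-3, Pow(826, Rational(1, 2))))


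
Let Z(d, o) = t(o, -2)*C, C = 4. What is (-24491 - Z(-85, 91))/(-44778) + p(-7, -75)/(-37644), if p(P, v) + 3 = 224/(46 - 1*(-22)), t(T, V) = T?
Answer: 155938075/280937172 ≈ 0.55506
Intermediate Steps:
Z(d, o) = 4*o (Z(d, o) = o*4 = 4*o)
p(P, v) = 5/17 (p(P, v) = -3 + 224/(46 - 1*(-22)) = -3 + 224/(46 + 22) = -3 + 224/68 = -3 + 224*(1/68) = -3 + 56/17 = 5/17)
(-24491 - Z(-85, 91))/(-44778) + p(-7, -75)/(-37644) = (-24491 - 4*91)/(-44778) + (5/17)/(-37644) = (-24491 - 1*364)*(-1/44778) + (5/17)*(-1/37644) = (-24491 - 364)*(-1/44778) - 5/639948 = -24855*(-1/44778) - 5/639948 = 8285/14926 - 5/639948 = 155938075/280937172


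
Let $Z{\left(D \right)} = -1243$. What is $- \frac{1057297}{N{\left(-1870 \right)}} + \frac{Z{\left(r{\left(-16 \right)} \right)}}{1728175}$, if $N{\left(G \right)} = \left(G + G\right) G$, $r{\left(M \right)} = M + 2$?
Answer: $- \frac{14687100291}{96692082520} \approx -0.1519$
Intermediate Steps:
$r{\left(M \right)} = 2 + M$
$N{\left(G \right)} = 2 G^{2}$ ($N{\left(G \right)} = 2 G G = 2 G^{2}$)
$- \frac{1057297}{N{\left(-1870 \right)}} + \frac{Z{\left(r{\left(-16 \right)} \right)}}{1728175} = - \frac{1057297}{2 \left(-1870\right)^{2}} - \frac{1243}{1728175} = - \frac{1057297}{2 \cdot 3496900} - \frac{1243}{1728175} = - \frac{1057297}{6993800} - \frac{1243}{1728175} = - \frac{14687100291}{96692082520}$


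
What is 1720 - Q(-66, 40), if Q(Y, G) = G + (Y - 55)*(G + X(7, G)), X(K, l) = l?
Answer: 11360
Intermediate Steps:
Q(Y, G) = G + 2*G*(-55 + Y) (Q(Y, G) = G + (Y - 55)*(G + G) = G + (-55 + Y)*(2*G) = G + 2*G*(-55 + Y))
1720 - Q(-66, 40) = 1720 - 40*(-109 + 2*(-66)) = 1720 - 40*(-109 - 132) = 1720 - 40*(-241) = 1720 - 1*(-9640) = 1720 + 9640 = 11360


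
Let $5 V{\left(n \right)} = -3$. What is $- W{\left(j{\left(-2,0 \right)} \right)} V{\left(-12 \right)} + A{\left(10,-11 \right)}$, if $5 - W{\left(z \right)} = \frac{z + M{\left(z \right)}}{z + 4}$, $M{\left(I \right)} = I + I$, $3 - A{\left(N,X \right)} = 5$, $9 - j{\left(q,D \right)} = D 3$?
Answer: $- \frac{16}{65} \approx -0.24615$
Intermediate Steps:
$j{\left(q,D \right)} = 9 - 3 D$ ($j{\left(q,D \right)} = 9 - D 3 = 9 - 3 D$)
$A{\left(N,X \right)} = -2$ ($A{\left(N,X \right)} = 3 - 5 = -2$)
$V{\left(n \right)} = - \frac{3}{5}$ ($V{\left(n \right)} = \frac{1}{5} \left(-3\right) = - \frac{3}{5}$)
$M{\left(I \right)} = 2 I$
$W{\left(z \right)} = 5 - \frac{3 z}{4 + z}$ ($W{\left(z \right)} = 5 - \frac{z + 2 z}{z + 4} = 5 - \frac{3 z}{4 + z}$)
$- W{\left(j{\left(-2,0 \right)} \right)} V{\left(-12 \right)} + A{\left(10,-11 \right)} = - \frac{2 \left(10 + \left(9 - 0\right)\right)}{4 + \left(9 - 0\right)} \left(- \frac{3}{5}\right) - 2 = - \frac{2 \left(10 + \left(9 + 0\right)\right)}{4 + \left(9 + 0\right)} \left(- \frac{3}{5}\right) - 2 = - \frac{2 \left(10 + 9\right)}{4 + 9} \left(- \frac{3}{5}\right) - 2 = - \frac{2 \cdot 19}{13} \left(- \frac{3}{5}\right) - 2 = \left(-1\right) \frac{38}{13} \left(- \frac{3}{5}\right) - 2 = \left(- \frac{38}{13}\right) \left(- \frac{3}{5}\right) - 2 = \frac{114}{65} - 2 = - \frac{16}{65}$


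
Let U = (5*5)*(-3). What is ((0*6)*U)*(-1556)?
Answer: 0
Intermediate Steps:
U = -75 (U = 25*(-3) = -75)
((0*6)*U)*(-1556) = ((0*6)*(-75))*(-1556) = (0*(-75))*(-1556) = 0*(-1556) = 0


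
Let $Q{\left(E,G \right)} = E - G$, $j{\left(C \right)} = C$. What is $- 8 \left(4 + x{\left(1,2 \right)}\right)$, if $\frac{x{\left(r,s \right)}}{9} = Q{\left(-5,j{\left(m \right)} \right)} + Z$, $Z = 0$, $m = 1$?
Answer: $400$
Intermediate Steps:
$x{\left(r,s \right)} = -54$ ($x{\left(r,s \right)} = 9 \left(\left(-5 - 1\right) + 0\right) = 9 \left(-6 + 0\right) = 9 \left(-6\right) = -54$)
$- 8 \left(4 + x{\left(1,2 \right)}\right) = - 8 \left(4 - 54\right) = \left(-8\right) \left(-50\right) = 400$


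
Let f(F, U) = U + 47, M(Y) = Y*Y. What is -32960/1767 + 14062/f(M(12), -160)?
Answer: -28572034/199671 ≈ -143.10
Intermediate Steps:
M(Y) = Y²
f(F, U) = 47 + U
-32960/1767 + 14062/f(M(12), -160) = -32960/1767 + 14062/(47 - 160) = -32960*1/1767 + 14062/(-113) = -32960/1767 + 14062*(-1/113) = -32960/1767 - 14062/113 = -28572034/199671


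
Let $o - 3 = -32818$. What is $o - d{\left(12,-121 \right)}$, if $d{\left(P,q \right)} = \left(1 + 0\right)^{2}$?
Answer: $-32816$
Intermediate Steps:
$o = -32815$ ($o = 3 - 32818 = -32815$)
$d{\left(P,q \right)} = 1$ ($d{\left(P,q \right)} = 1^{2} = 1$)
$o - d{\left(12,-121 \right)} = -32815 - 1 = -32816$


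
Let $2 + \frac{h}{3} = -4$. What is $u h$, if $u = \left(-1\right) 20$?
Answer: $360$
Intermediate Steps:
$h = -18$ ($h = -6 + 3 \left(-4\right) = -6 - 12 = -18$)
$u = -20$
$u h = \left(-20\right) \left(-18\right) = 360$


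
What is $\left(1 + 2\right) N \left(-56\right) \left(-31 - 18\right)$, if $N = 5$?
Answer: $41160$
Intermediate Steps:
$\left(1 + 2\right) N \left(-56\right) \left(-31 - 18\right) = \left(1 + 2\right) 5 \left(-56\right) \left(-31 - 18\right) = 3 \cdot 5 \left(-56\right) \left(-49\right) = 15 \left(-56\right) \left(-49\right) = \left(-840\right) \left(-49\right) = 41160$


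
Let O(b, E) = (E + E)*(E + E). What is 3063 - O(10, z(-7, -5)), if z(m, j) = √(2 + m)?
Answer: 3083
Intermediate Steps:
O(b, E) = 4*E² (O(b, E) = (2*E)*(2*E) = 4*E²)
3063 - O(10, z(-7, -5)) = 3063 - 4*(√(2 - 7))² = 3063 - 4*(√(-5))² = 3063 - 4*(I*√5)² = 3063 - 4*(-5) = 3063 - 1*(-20) = 3063 + 20 = 3083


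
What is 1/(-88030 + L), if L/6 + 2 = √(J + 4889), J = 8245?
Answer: -44021/3875460470 - 3*√13134/3875460470 ≈ -1.1448e-5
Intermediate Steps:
L = -12 + 6*√13134 (L = -12 + 6*√(8245 + 4889) = -12 + 6*√13134 ≈ 675.62)
1/(-88030 + L) = 1/(-88030 + (-12 + 6*√13134)) = 1/(-88042 + 6*√13134)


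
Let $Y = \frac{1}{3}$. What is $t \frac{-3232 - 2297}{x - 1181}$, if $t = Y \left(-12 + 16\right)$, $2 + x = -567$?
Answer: $\frac{3686}{875} \approx 4.2126$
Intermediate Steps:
$x = -569$ ($x = -2 - 567 = -569$)
$Y = \frac{1}{3} \approx 0.33333$
$t = \frac{4}{3}$ ($t = \frac{-12 + 16}{3} = \frac{1}{3} \cdot 4 = \frac{4}{3} \approx 1.3333$)
$t \frac{-3232 - 2297}{x - 1181} = \frac{4 \frac{-3232 - 2297}{-569 - 1181}}{3} = \frac{4 \left(- \frac{5529}{-1750}\right)}{3} = \frac{4 \left(\left(-5529\right) \left(- \frac{1}{1750}\right)\right)}{3} = \frac{4}{3} \cdot \frac{5529}{1750} = \frac{3686}{875}$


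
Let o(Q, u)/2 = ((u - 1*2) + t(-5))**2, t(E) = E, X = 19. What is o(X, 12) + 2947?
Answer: 2997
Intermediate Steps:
o(Q, u) = 2*(-7 + u)**2 (o(Q, u) = 2*((u - 1*2) - 5)**2 = 2*((u - 2) - 5)**2 = 2*((-2 + u) - 5)**2 = 2*(-7 + u)**2)
o(X, 12) + 2947 = 2*(-7 + 12)**2 + 2947 = 2*5**2 + 2947 = 2*25 + 2947 = 50 + 2947 = 2997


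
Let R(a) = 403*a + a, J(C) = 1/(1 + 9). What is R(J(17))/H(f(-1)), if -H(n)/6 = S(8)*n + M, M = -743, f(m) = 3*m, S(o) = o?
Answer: 101/11505 ≈ 0.0087788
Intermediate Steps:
J(C) = ⅒ (J(C) = 1/10 = ⅒)
R(a) = 404*a
H(n) = 4458 - 48*n (H(n) = -6*(8*n - 743) = -6*(-743 + 8*n) = 4458 - 48*n)
R(J(17))/H(f(-1)) = (404*(⅒))/(4458 - 144*(-1)) = 202/(5*(4458 - 48*(-3))) = 202/(5*(4458 + 144)) = (202/5)/4602 = (202/5)*(1/4602) = 101/11505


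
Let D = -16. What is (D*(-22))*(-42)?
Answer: -14784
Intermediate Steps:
(D*(-22))*(-42) = -16*(-22)*(-42) = 352*(-42) = -14784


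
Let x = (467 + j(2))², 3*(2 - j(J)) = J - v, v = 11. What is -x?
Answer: -222784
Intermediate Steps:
j(J) = 17/3 - J/3 (j(J) = 2 - (J - 1*11)/3 = 2 - (J - 11)/3 = 2 - (-11 + J)/3 = 2 + (11/3 - J/3) = 17/3 - J/3)
x = 222784 (x = (467 + (17/3 - ⅓*2))² = (467 + (17/3 - ⅔))² = (467 + 5)² = 472² = 222784)
-x = -1*222784 = -222784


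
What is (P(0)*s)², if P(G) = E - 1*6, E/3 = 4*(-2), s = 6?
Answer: 32400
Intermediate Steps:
E = -24 (E = 3*(4*(-2)) = 3*(-8) = -24)
P(G) = -30 (P(G) = -24 - 1*6 = -24 - 6 = -30)
(P(0)*s)² = (-30*6)² = (-180)² = 32400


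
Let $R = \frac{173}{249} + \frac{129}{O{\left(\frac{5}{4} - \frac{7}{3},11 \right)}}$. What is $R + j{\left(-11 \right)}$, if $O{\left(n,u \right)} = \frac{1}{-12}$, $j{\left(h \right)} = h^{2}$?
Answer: $- \frac{355150}{249} \approx -1426.3$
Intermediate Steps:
$O{\left(n,u \right)} = - \frac{1}{12}$
$R = - \frac{385279}{249}$ ($R = \frac{173}{249} + \frac{129}{- \frac{1}{12}} = 173 \cdot \frac{1}{249} + 129 \left(-12\right) = \frac{173}{249} - 1548 = - \frac{385279}{249} \approx -1547.3$)
$R + j{\left(-11 \right)} = - \frac{385279}{249} + \left(-11\right)^{2} = - \frac{385279}{249} + 121 = - \frac{355150}{249}$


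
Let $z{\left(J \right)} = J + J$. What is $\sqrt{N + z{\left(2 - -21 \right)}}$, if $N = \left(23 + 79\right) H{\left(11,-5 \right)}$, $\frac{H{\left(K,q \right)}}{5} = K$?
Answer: $2 \sqrt{1414} \approx 75.206$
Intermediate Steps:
$H{\left(K,q \right)} = 5 K$
$N = 5610$ ($N = \left(23 + 79\right) 5 \cdot 11 = 102 \cdot 55 = 5610$)
$z{\left(J \right)} = 2 J$
$\sqrt{N + z{\left(2 - -21 \right)}} = \sqrt{5610 + 2 \left(2 - -21\right)} = \sqrt{5610 + 2 \left(2 + 21\right)} = \sqrt{5610 + 2 \cdot 23} = \sqrt{5610 + 46} = \sqrt{5656} = 2 \sqrt{1414}$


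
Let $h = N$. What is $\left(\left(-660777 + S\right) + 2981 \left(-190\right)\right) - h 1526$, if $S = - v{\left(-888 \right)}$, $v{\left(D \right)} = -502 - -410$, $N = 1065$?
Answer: $-2852265$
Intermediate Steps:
$v{\left(D \right)} = -92$ ($v{\left(D \right)} = -502 + 410 = -92$)
$h = 1065$
$S = 92$ ($S = \left(-1\right) \left(-92\right) = 92$)
$\left(\left(-660777 + S\right) + 2981 \left(-190\right)\right) - h 1526 = \left(\left(-660777 + 92\right) + 2981 \left(-190\right)\right) - 1065 \cdot 1526 = \left(-660685 - 566390\right) - 1625190 = -1227075 - 1625190 = -2852265$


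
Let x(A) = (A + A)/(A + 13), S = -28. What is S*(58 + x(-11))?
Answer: -1316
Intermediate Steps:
x(A) = 2*A/(13 + A) (x(A) = (2*A)/(13 + A) = 2*A/(13 + A))
S*(58 + x(-11)) = -28*(58 + 2*(-11)/(13 - 11)) = -28*(58 + 2*(-11)/2) = -28*(58 + 2*(-11)*(½)) = -28*(58 - 11) = -28*47 = -1316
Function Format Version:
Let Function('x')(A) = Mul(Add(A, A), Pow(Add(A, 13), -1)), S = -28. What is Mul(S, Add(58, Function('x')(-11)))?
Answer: -1316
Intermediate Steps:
Function('x')(A) = Mul(2, A, Pow(Add(13, A), -1)) (Function('x')(A) = Mul(Mul(2, A), Pow(Add(13, A), -1)) = Mul(2, A, Pow(Add(13, A), -1)))
Mul(S, Add(58, Function('x')(-11))) = Mul(-28, Add(58, Mul(2, -11, Pow(Add(13, -11), -1)))) = Mul(-28, Add(58, Mul(2, -11, Pow(2, -1)))) = Mul(-28, Add(58, Mul(2, -11, Rational(1, 2)))) = Mul(-28, Add(58, -11)) = Mul(-28, 47) = -1316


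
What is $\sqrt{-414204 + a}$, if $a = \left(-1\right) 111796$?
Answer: $20 i \sqrt{1315} \approx 725.26 i$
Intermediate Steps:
$a = -111796$
$\sqrt{-414204 + a} = \sqrt{-414204 - 111796} = \sqrt{-526000} = 20 i \sqrt{1315}$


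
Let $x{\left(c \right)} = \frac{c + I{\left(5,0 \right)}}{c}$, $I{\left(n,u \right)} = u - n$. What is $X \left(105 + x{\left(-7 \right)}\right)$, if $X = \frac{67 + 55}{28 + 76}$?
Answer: $\frac{45567}{364} \approx 125.18$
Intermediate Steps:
$X = \frac{61}{52}$ ($X = \frac{122}{104} = 122 \cdot \frac{1}{104} = \frac{61}{52} \approx 1.1731$)
$x{\left(c \right)} = \frac{-5 + c}{c}$ ($x{\left(c \right)} = \frac{c + \left(0 - 5\right)}{c} = \frac{c - 5}{c} = \frac{-5 + c}{c}$)
$X \left(105 + x{\left(-7 \right)}\right) = \frac{61 \left(105 + \frac{-5 - 7}{-7}\right)}{52} = \frac{61 \left(105 - - \frac{12}{7}\right)}{52} = \frac{61 \left(105 + \frac{12}{7}\right)}{52} = \frac{61}{52} \cdot \frac{747}{7} = \frac{45567}{364}$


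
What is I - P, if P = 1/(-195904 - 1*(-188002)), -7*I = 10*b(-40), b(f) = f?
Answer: 3160807/55314 ≈ 57.143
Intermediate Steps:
I = 400/7 (I = -10*(-40)/7 = -⅐*(-400) = 400/7 ≈ 57.143)
P = -1/7902 (P = 1/(-195904 + 188002) = 1/(-7902) = -1/7902 ≈ -0.00012655)
I - P = 400/7 - 1*(-1/7902) = 400/7 + 1/7902 = 3160807/55314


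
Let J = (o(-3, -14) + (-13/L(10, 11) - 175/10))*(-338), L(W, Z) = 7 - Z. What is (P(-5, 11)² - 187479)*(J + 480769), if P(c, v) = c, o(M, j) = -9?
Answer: -91595179385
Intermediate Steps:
J = 15717/2 (J = (-9 + (-13/(7 - 1*11) - 175/10))*(-338) = (-9 + (-13/(7 - 11) - 175*⅒))*(-338) = (-9 + (-13/(-4) - 35/2))*(-338) = (-9 + (-13*(-¼) - 35/2))*(-338) = (-9 + (13/4 - 35/2))*(-338) = (-9 - 57/4)*(-338) = -93/4*(-338) = 15717/2 ≈ 7858.5)
(P(-5, 11)² - 187479)*(J + 480769) = ((-5)² - 187479)*(15717/2 + 480769) = (25 - 187479)*(977255/2) = -187454*977255/2 = -91595179385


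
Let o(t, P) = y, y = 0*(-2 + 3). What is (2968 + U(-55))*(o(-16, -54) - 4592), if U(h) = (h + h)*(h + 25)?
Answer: -28782656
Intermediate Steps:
U(h) = 2*h*(25 + h) (U(h) = (2*h)*(25 + h) = 2*h*(25 + h))
y = 0 (y = 0*1 = 0)
o(t, P) = 0
(2968 + U(-55))*(o(-16, -54) - 4592) = (2968 + 2*(-55)*(25 - 55))*(0 - 4592) = (2968 + 2*(-55)*(-30))*(-4592) = (2968 + 3300)*(-4592) = 6268*(-4592) = -28782656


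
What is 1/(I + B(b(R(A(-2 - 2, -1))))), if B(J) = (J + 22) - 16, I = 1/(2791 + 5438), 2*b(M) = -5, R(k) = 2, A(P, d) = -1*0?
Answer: 16458/57605 ≈ 0.28570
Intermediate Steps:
A(P, d) = 0
b(M) = -5/2 (b(M) = (1/2)*(-5) = -5/2)
I = 1/8229 ≈ 0.00012152
B(J) = 6 + J (B(J) = (22 + J) - 16 = 6 + J)
1/(I + B(b(R(A(-2 - 2, -1))))) = 1/(1/8229 + (6 - 5/2)) = 1/(1/8229 + 7/2) = 1/(57605/16458) = 16458/57605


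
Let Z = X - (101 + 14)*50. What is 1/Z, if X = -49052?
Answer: -1/54802 ≈ -1.8248e-5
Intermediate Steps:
Z = -54802 (Z = -49052 - (101 + 14)*50 = -49052 - 115*50 = -49052 - 1*5750 = -49052 - 5750 = -54802)
1/Z = 1/(-54802) = -1/54802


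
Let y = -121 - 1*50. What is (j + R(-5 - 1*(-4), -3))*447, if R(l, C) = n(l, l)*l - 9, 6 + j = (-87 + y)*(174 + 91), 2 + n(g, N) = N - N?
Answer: -30567201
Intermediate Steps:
n(g, N) = -2 (n(g, N) = -2 + (N - N) = -2 + 0 = -2)
y = -171 (y = -121 - 50 = -171)
j = -68376 (j = -6 + (-87 - 171)*(174 + 91) = -6 - 258*265 = -6 - 68370 = -68376)
R(l, C) = -9 - 2*l (R(l, C) = -2*l - 9 = -9 - 2*l)
(j + R(-5 - 1*(-4), -3))*447 = (-68376 + (-9 - 2*(-5 - 1*(-4))))*447 = (-68376 + (-9 - 2*(-5 + 4)))*447 = (-68376 + (-9 - 2*(-1)))*447 = (-68376 + (-9 + 2))*447 = (-68376 - 7)*447 = -68383*447 = -30567201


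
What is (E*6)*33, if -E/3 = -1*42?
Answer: 24948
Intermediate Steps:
E = 126 (E = -(-3)*42 = -3*(-42) = 126)
(E*6)*33 = (126*6)*33 = 756*33 = 24948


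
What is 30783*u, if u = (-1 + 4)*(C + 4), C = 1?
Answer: 461745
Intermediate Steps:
u = 15 (u = (-1 + 4)*(1 + 4) = 3*5 = 15)
30783*u = 30783*15 = 461745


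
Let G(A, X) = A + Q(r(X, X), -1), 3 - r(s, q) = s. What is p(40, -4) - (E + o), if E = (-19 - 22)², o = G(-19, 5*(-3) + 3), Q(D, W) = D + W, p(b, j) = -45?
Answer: -1721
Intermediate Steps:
r(s, q) = 3 - s
G(A, X) = 2 + A - X (G(A, X) = A + ((3 - X) - 1) = A + (2 - X) = 2 + A - X)
o = -5 (o = 2 - 19 - (5*(-3) + 3) = 2 - 19 - (-15 + 3) = 2 - 19 - 1*(-12) = 2 - 19 + 12 = -5)
E = 1681 (E = (-41)² = 1681)
p(40, -4) - (E + o) = -45 - (1681 - 5) = -45 - 1*1676 = -45 - 1676 = -1721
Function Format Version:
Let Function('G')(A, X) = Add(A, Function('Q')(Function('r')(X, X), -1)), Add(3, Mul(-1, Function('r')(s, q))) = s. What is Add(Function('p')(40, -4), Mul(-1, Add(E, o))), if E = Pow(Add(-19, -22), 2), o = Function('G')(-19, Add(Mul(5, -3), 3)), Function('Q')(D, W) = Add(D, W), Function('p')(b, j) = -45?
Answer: -1721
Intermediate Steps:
Function('r')(s, q) = Add(3, Mul(-1, s))
Function('G')(A, X) = Add(2, A, Mul(-1, X)) (Function('G')(A, X) = Add(A, Add(Add(3, Mul(-1, X)), -1)) = Add(A, Add(2, Mul(-1, X))) = Add(2, A, Mul(-1, X)))
o = -5 (o = Add(2, -19, Mul(-1, Add(Mul(5, -3), 3))) = Add(2, -19, Mul(-1, Add(-15, 3))) = Add(2, -19, Mul(-1, -12)) = Add(2, -19, 12) = -5)
E = 1681 (E = Pow(-41, 2) = 1681)
Add(Function('p')(40, -4), Mul(-1, Add(E, o))) = Add(-45, Mul(-1, Add(1681, -5))) = Add(-45, Mul(-1, 1676)) = Add(-45, -1676) = -1721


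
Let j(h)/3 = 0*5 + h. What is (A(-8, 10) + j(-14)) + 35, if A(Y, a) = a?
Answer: 3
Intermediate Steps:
j(h) = 3*h (j(h) = 3*(0*5 + h) = 3*(0 + h) = 3*h)
(A(-8, 10) + j(-14)) + 35 = (10 + 3*(-14)) + 35 = (10 - 42) + 35 = -32 + 35 = 3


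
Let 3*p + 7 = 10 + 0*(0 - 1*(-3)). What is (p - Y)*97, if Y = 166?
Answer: -16005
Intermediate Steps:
p = 1 (p = -7/3 + (10 + 0*(0 - 1*(-3)))/3 = -7/3 + (10 + 0*(0 + 3))/3 = -7/3 + (10 + 0*3)/3 = -7/3 + (10 + 0)/3 = -7/3 + (1/3)*10 = -7/3 + 10/3 = 1)
(p - Y)*97 = (1 - 1*166)*97 = (1 - 166)*97 = -165*97 = -16005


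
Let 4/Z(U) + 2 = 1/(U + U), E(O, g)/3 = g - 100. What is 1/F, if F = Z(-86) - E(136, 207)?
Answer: -345/111433 ≈ -0.0030960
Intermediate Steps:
E(O, g) = -300 + 3*g (E(O, g) = 3*(g - 100) = 3*(-100 + g) = -300 + 3*g)
Z(U) = 4/(-2 + 1/(2*U)) (Z(U) = 4/(-2 + 1/(U + U)) = 4/(-2 + 1/(2*U)))
F = -111433/345 (F = -8*(-86)/(-1 + 4*(-86)) - (-300 + 3*207) = -8*(-86)/(-1 - 344) - (-300 + 621) = -8*(-86)/(-345) - 1*321 = -8*(-86)*(-1/345) - 321 = -688/345 - 321 = -111433/345 ≈ -322.99)
1/F = 1/(-111433/345) = -345/111433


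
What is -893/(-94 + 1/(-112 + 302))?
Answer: 169670/17859 ≈ 9.5005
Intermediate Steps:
-893/(-94 + 1/(-112 + 302)) = -893/(-94 + 1/190) = -893/(-17859/190) = -893*(-190/17859) = 169670/17859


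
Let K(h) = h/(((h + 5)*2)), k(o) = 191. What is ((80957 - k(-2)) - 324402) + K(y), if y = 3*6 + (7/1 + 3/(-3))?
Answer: -7065432/29 ≈ -2.4364e+5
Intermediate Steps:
y = 24 (y = 18 + (7*1 + 3*(-1/3)) = 18 + (7 - 1) = 18 + 6 = 24)
K(h) = h/(10 + 2*h) (K(h) = h/(((5 + h)*2)) = h/(10 + 2*h))
((80957 - k(-2)) - 324402) + K(y) = ((80957 - 1*191) - 324402) + (1/2)*24/(5 + 24) = ((80957 - 191) - 324402) + (1/2)*24/29 = (80766 - 324402) + (1/2)*24*(1/29) = -243636 + 12/29 = -7065432/29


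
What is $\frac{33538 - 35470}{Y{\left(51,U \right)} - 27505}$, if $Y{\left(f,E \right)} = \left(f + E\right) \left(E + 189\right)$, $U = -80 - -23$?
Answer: $\frac{1932}{28297} \approx 0.068276$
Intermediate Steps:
$U = -57$ ($U = -80 + 23 = -57$)
$Y{\left(f,E \right)} = \left(189 + E\right) \left(E + f\right)$ ($Y{\left(f,E \right)} = \left(E + f\right) \left(189 + E\right) = \left(189 + E\right) \left(E + f\right)$)
$\frac{33538 - 35470}{Y{\left(51,U \right)} - 27505} = \frac{33538 - 35470}{\left(\left(-57\right)^{2} + 189 \left(-57\right) + 189 \cdot 51 - 2907\right) - 27505} = - \frac{1932}{\left(3249 - 10773 + 9639 - 2907\right) - 27505} = - \frac{1932}{-792 - 27505} = - \frac{1932}{-28297} = \left(-1932\right) \left(- \frac{1}{28297}\right) = \frac{1932}{28297}$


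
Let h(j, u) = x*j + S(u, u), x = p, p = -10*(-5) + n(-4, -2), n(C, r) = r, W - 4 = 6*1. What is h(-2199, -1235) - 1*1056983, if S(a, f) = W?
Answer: -1162525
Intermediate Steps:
W = 10 (W = 4 + 6*1 = 4 + 6 = 10)
S(a, f) = 10
p = 48 (p = -10*(-5) - 2 = 50 - 2 = 48)
x = 48
h(j, u) = 10 + 48*j (h(j, u) = 48*j + 10 = 10 + 48*j)
h(-2199, -1235) - 1*1056983 = (10 + 48*(-2199)) - 1*1056983 = (10 - 105552) - 1056983 = -105542 - 1056983 = -1162525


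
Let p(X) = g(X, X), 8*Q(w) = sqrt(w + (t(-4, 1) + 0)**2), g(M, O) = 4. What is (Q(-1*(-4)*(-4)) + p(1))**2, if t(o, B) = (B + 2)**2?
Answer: 1089/64 + sqrt(65) ≈ 25.078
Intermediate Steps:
t(o, B) = (2 + B)**2
Q(w) = sqrt(81 + w)/8 (Q(w) = sqrt(w + ((2 + 1)**2 + 0)**2)/8 = sqrt(w + (3**2 + 0)**2)/8 = sqrt(w + (9 + 0)**2)/8 = sqrt(w + 9**2)/8 = sqrt(w + 81)/8 = sqrt(81 + w)/8)
p(X) = 4
(Q(-1*(-4)*(-4)) + p(1))**2 = (sqrt(81 - 1*(-4)*(-4))/8 + 4)**2 = (sqrt(81 + 4*(-4))/8 + 4)**2 = (sqrt(81 - 16)/8 + 4)**2 = (sqrt(65)/8 + 4)**2 = (4 + sqrt(65)/8)**2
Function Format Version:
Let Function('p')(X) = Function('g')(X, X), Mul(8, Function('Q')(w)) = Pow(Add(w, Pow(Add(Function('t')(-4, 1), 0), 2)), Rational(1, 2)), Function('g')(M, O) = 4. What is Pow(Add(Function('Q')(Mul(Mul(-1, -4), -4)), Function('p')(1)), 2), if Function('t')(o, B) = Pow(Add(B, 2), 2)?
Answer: Add(Rational(1089, 64), Pow(65, Rational(1, 2))) ≈ 25.078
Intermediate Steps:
Function('t')(o, B) = Pow(Add(2, B), 2)
Function('Q')(w) = Mul(Rational(1, 8), Pow(Add(81, w), Rational(1, 2))) (Function('Q')(w) = Mul(Rational(1, 8), Pow(Add(w, Pow(Add(Pow(Add(2, 1), 2), 0), 2)), Rational(1, 2))) = Mul(Rational(1, 8), Pow(Add(w, Pow(Add(Pow(3, 2), 0), 2)), Rational(1, 2))) = Mul(Rational(1, 8), Pow(Add(w, Pow(Add(9, 0), 2)), Rational(1, 2))) = Mul(Rational(1, 8), Pow(Add(w, Pow(9, 2)), Rational(1, 2))) = Mul(Rational(1, 8), Pow(Add(w, 81), Rational(1, 2))) = Mul(Rational(1, 8), Pow(Add(81, w), Rational(1, 2))))
Function('p')(X) = 4
Pow(Add(Function('Q')(Mul(Mul(-1, -4), -4)), Function('p')(1)), 2) = Pow(Add(Mul(Rational(1, 8), Pow(Add(81, Mul(Mul(-1, -4), -4)), Rational(1, 2))), 4), 2) = Pow(Add(Mul(Rational(1, 8), Pow(Add(81, Mul(4, -4)), Rational(1, 2))), 4), 2) = Pow(Add(Mul(Rational(1, 8), Pow(Add(81, -16), Rational(1, 2))), 4), 2) = Pow(Add(Mul(Rational(1, 8), Pow(65, Rational(1, 2))), 4), 2) = Pow(Add(4, Mul(Rational(1, 8), Pow(65, Rational(1, 2)))), 2)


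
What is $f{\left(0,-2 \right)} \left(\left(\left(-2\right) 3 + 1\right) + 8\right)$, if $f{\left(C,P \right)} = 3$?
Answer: $9$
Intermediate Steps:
$f{\left(0,-2 \right)} \left(\left(\left(-2\right) 3 + 1\right) + 8\right) = 3 \left(\left(\left(-2\right) 3 + 1\right) + 8\right) = 3 \left(\left(-6 + 1\right) + 8\right) = 3 \left(-5 + 8\right) = 3 \cdot 3 = 9$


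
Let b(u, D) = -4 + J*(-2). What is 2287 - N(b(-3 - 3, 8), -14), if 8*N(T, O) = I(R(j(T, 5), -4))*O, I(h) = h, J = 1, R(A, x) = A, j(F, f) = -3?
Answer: 9127/4 ≈ 2281.8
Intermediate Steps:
b(u, D) = -6 (b(u, D) = -4 + 1*(-2) = -4 - 2 = -6)
N(T, O) = -3*O/8 (N(T, O) = (-3*O)/8 = -3*O/8)
2287 - N(b(-3 - 3, 8), -14) = 2287 - (-3)*(-14)/8 = 2287 - 1*21/4 = 2287 - 21/4 = 9127/4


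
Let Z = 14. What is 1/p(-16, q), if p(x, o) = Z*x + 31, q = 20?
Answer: -1/193 ≈ -0.0051813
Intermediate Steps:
p(x, o) = 31 + 14*x (p(x, o) = 14*x + 31 = 31 + 14*x)
1/p(-16, q) = 1/(31 + 14*(-16)) = 1/(31 - 224) = 1/(-193) = -1/193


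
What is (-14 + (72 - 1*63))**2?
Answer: 25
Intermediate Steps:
(-14 + (72 - 1*63))**2 = (-14 + (72 - 63))**2 = (-14 + 9)**2 = (-5)**2 = 25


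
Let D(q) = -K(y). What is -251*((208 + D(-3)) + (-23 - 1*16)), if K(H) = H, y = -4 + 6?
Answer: -41917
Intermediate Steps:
y = 2
D(q) = -2 (D(q) = -1*2 = -2)
-251*((208 + D(-3)) + (-23 - 1*16)) = -251*((208 - 2) + (-23 - 1*16)) = -251*(206 + (-23 - 16)) = -251*(206 - 39) = -251*167 = -41917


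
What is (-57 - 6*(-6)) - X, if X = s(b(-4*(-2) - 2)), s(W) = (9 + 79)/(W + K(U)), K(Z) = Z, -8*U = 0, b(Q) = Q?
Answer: -107/3 ≈ -35.667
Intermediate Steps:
U = 0 (U = -⅛*0 = 0)
s(W) = 88/W (s(W) = (9 + 79)/(W + 0) = 88/W)
X = 44/3 (X = 88/(-4*(-2) - 2) = 88/(8 - 2) = 88/6 = 88*(⅙) = 44/3 ≈ 14.667)
(-57 - 6*(-6)) - X = (-57 - 6*(-6)) - 1*44/3 = (-57 + 36) - 44/3 = -21 - 44/3 = -107/3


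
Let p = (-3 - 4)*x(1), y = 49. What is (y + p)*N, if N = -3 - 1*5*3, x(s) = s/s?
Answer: -756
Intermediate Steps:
x(s) = 1
N = -18 (N = -3 - 5*3 = -3 - 15 = -18)
p = -7 (p = (-3 - 4)*1 = -7*1 = -7)
(y + p)*N = (49 - 7)*(-18) = 42*(-18) = -756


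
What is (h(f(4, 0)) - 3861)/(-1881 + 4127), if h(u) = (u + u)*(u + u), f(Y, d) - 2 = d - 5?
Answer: -3825/2246 ≈ -1.7030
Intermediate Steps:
f(Y, d) = -3 + d (f(Y, d) = 2 + (d - 5) = 2 + (-5 + d) = -3 + d)
h(u) = 4*u**2 (h(u) = (2*u)*(2*u) = 4*u**2)
(h(f(4, 0)) - 3861)/(-1881 + 4127) = (4*(-3 + 0)**2 - 3861)/(-1881 + 4127) = (4*(-3)**2 - 3861)/2246 = (4*9 - 3861)*(1/2246) = (36 - 3861)*(1/2246) = -3825*1/2246 = -3825/2246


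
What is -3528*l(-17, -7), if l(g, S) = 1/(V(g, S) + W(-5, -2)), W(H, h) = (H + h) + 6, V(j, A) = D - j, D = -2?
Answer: -252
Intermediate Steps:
V(j, A) = -2 - j
W(H, h) = 6 + H + h
l(g, S) = 1/(-3 - g) (l(g, S) = 1/((-2 - g) + (6 - 5 - 2)) = 1/((-2 - g) - 1) = 1/(-3 - g))
-3528*l(-17, -7) = -(-3528)/(3 - 17) = -(-3528)/(-14) = -(-3528)*(-1)/14 = -3528*1/14 = -252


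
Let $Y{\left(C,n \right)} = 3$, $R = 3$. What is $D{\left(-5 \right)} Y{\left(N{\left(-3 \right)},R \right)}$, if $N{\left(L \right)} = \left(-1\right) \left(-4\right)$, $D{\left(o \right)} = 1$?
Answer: $3$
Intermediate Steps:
$N{\left(L \right)} = 4$
$D{\left(-5 \right)} Y{\left(N{\left(-3 \right)},R \right)} = 1 \cdot 3 = 3$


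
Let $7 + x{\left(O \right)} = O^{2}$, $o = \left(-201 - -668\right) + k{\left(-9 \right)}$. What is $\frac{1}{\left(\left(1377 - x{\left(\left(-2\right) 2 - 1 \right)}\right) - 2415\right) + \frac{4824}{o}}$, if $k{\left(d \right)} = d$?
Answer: $- \frac{229}{239412} \approx -0.00095651$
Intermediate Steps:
$o = 458$ ($o = \left(-201 - -668\right) - 9 = \left(-201 + 668\right) - 9 = 467 - 9 = 458$)
$x{\left(O \right)} = -7 + O^{2}$
$\frac{1}{\left(\left(1377 - x{\left(\left(-2\right) 2 - 1 \right)}\right) - 2415\right) + \frac{4824}{o}} = \frac{1}{\left(\left(1377 - \left(-7 + \left(\left(-2\right) 2 - 1\right)^{2}\right)\right) - 2415\right) + \frac{4824}{458}} = \frac{1}{\left(\left(1377 - \left(-7 + \left(-4 - 1\right)^{2}\right)\right) - 2415\right) + 4824 \cdot \frac{1}{458}} = \frac{1}{\left(\left(1377 - \left(-7 + \left(-5\right)^{2}\right)\right) - 2415\right) + \frac{2412}{229}} = \frac{1}{\left(\left(1377 - \left(-7 + 25\right)\right) - 2415\right) + \frac{2412}{229}} = \frac{1}{\left(\left(1377 - 18\right) - 2415\right) + \frac{2412}{229}} = \frac{1}{\left(1359 - 2415\right) + \frac{2412}{229}} = \frac{1}{-1056 + \frac{2412}{229}} = \frac{1}{- \frac{239412}{229}} = - \frac{229}{239412}$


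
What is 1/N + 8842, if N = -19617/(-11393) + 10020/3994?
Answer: 851101318339/96254079 ≈ 8842.2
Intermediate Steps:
N = 96254079/22751821 (N = -19617*(-1/11393) + 10020*(1/3994) = 19617/11393 + 5010/1997 = 96254079/22751821 ≈ 4.2306)
1/N + 8842 = 1/(96254079/22751821) + 8842 = 22751821/96254079 + 8842 = 851101318339/96254079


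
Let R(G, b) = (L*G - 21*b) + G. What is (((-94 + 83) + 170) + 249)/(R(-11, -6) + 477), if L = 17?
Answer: 136/135 ≈ 1.0074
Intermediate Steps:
R(G, b) = -21*b + 18*G (R(G, b) = (17*G - 21*b) + G = (-21*b + 17*G) + G = -21*b + 18*G)
(((-94 + 83) + 170) + 249)/(R(-11, -6) + 477) = (((-94 + 83) + 170) + 249)/((-21*(-6) + 18*(-11)) + 477) = ((-11 + 170) + 249)/((126 - 198) + 477) = (159 + 249)/(-72 + 477) = 408/405 = 408*(1/405) = 136/135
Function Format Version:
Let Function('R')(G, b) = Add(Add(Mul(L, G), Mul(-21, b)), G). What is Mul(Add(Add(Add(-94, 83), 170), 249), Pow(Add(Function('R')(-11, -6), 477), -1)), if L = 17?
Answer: Rational(136, 135) ≈ 1.0074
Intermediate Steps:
Function('R')(G, b) = Add(Mul(-21, b), Mul(18, G)) (Function('R')(G, b) = Add(Add(Mul(17, G), Mul(-21, b)), G) = Add(Add(Mul(-21, b), Mul(17, G)), G) = Add(Mul(-21, b), Mul(18, G)))
Mul(Add(Add(Add(-94, 83), 170), 249), Pow(Add(Function('R')(-11, -6), 477), -1)) = Mul(Add(Add(Add(-94, 83), 170), 249), Pow(Add(Add(Mul(-21, -6), Mul(18, -11)), 477), -1)) = Mul(Add(Add(-11, 170), 249), Pow(Add(Add(126, -198), 477), -1)) = Mul(Add(159, 249), Pow(Add(-72, 477), -1)) = Mul(408, Pow(405, -1)) = Mul(408, Rational(1, 405)) = Rational(136, 135)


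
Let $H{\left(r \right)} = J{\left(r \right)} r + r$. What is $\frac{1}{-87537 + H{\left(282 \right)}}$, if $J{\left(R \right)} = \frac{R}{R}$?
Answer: $- \frac{1}{86973} \approx -1.1498 \cdot 10^{-5}$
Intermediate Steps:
$J{\left(R \right)} = 1$
$H{\left(r \right)} = 2 r$ ($H{\left(r \right)} = 1 r + r = r + r = 2 r$)
$\frac{1}{-87537 + H{\left(282 \right)}} = \frac{1}{-87537 + 2 \cdot 282} = \frac{1}{-87537 + 564} = \frac{1}{-86973} = - \frac{1}{86973}$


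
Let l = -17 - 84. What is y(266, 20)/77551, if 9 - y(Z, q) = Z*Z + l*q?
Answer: -68727/77551 ≈ -0.88622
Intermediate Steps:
l = -101
y(Z, q) = 9 - Z² + 101*q (y(Z, q) = 9 - (Z*Z - 101*q) = 9 - (Z² - 101*q) = 9 + (-Z² + 101*q) = 9 - Z² + 101*q)
y(266, 20)/77551 = (9 - 1*266² + 101*20)/77551 = (9 - 1*70756 + 2020)*(1/77551) = (9 - 70756 + 2020)*(1/77551) = -68727*1/77551 = -68727/77551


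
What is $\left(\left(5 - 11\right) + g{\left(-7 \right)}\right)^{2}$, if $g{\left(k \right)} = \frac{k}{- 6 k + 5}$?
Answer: $\frac{83521}{2209} \approx 37.809$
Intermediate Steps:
$g{\left(k \right)} = \frac{k}{5 - 6 k}$
$\left(\left(5 - 11\right) + g{\left(-7 \right)}\right)^{2} = \left(\left(5 - 11\right) - - \frac{7}{-5 + 6 \left(-7\right)}\right)^{2} = \left(-6 - - \frac{7}{-5 - 42}\right)^{2} = \left(-6 - - \frac{7}{-47}\right)^{2} = \left(-6 - \left(-7\right) \left(- \frac{1}{47}\right)\right)^{2} = \left(-6 - \frac{7}{47}\right)^{2} = \left(- \frac{289}{47}\right)^{2} = \frac{83521}{2209}$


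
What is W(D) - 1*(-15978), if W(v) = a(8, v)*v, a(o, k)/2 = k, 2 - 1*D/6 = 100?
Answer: 707466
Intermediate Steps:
D = -588 (D = 12 - 6*100 = 12 - 600 = -588)
a(o, k) = 2*k
W(v) = 2*v**2 (W(v) = (2*v)*v = 2*v**2)
W(D) - 1*(-15978) = 2*(-588)**2 - 1*(-15978) = 2*345744 + 15978 = 691488 + 15978 = 707466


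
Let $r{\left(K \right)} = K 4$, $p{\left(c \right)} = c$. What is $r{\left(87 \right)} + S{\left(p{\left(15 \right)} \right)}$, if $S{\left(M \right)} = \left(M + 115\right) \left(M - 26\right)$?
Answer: $-1082$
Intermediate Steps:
$r{\left(K \right)} = 4 K$
$S{\left(M \right)} = \left(-26 + M\right) \left(115 + M\right)$ ($S{\left(M \right)} = \left(115 + M\right) \left(-26 + M\right) = \left(-26 + M\right) \left(115 + M\right)$)
$r{\left(87 \right)} + S{\left(p{\left(15 \right)} \right)} = 4 \cdot 87 + \left(-2990 + 15^{2} + 89 \cdot 15\right) = 348 + \left(-2990 + 225 + 1335\right) = 348 - 1430 = -1082$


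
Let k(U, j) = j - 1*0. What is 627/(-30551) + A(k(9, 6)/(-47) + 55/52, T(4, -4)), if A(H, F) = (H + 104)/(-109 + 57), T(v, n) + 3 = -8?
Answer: -7914457575/3882665488 ≈ -2.0384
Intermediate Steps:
T(v, n) = -11 (T(v, n) = -3 - 8 = -11)
k(U, j) = j (k(U, j) = j + 0 = j)
A(H, F) = -2 - H/52 (A(H, F) = (104 + H)/(-52) = (104 + H)*(-1/52) = -2 - H/52)
627/(-30551) + A(k(9, 6)/(-47) + 55/52, T(4, -4)) = 627/(-30551) + (-2 - (6/(-47) + 55/52)/52) = 627*(-1/30551) + (-2 - (6*(-1/47) + 55*(1/52))/52) = -627/30551 + (-2 - (-6/47 + 55/52)/52) = -627/30551 + (-2 - 1/52*2273/2444) = -627/30551 + (-2 - 2273/127088) = -627/30551 - 256449/127088 = -7914457575/3882665488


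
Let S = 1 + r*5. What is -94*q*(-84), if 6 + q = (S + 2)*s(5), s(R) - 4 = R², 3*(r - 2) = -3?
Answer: 1784496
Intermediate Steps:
r = 1 (r = 2 + (⅓)*(-3) = 2 - 1 = 1)
s(R) = 4 + R²
S = 6 (S = 1 + 1*5 = 1 + 5 = 6)
q = 226 (q = -6 + (6 + 2)*(4 + 5²) = -6 + 8*(4 + 25) = -6 + 8*29 = -6 + 232 = 226)
-94*q*(-84) = -94*226*(-84) = -21244*(-84) = 1784496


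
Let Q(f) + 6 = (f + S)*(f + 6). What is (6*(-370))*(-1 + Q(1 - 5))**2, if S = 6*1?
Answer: -19980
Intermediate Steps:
S = 6
Q(f) = -6 + (6 + f)**2 (Q(f) = -6 + (f + 6)*(f + 6) = -6 + (6 + f)*(6 + f) = -6 + (6 + f)**2)
(6*(-370))*(-1 + Q(1 - 5))**2 = (6*(-370))*(-1 + (30 + (1 - 5)**2 + 12*(1 - 5)))**2 = -2220*(-1 + (30 + (-4)**2 + 12*(-4)))**2 = -2220*(-1 + (30 + 16 - 48))**2 = -2220*(-1 - 2)**2 = -2220*(-3)**2 = -2220*9 = -19980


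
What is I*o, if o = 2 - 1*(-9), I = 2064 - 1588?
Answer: 5236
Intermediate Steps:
I = 476
o = 11 (o = 2 + 9 = 11)
I*o = 476*11 = 5236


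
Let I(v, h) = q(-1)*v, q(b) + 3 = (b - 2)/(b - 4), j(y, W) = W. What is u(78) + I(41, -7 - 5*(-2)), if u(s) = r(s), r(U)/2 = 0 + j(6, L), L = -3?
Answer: -522/5 ≈ -104.40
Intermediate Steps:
r(U) = -6 (r(U) = 2*(0 - 3) = 2*(-3) = -6)
u(s) = -6
q(b) = -3 + (-2 + b)/(-4 + b) (q(b) = -3 + (b - 2)/(b - 4) = -3 + (-2 + b)/(-4 + b))
I(v, h) = -12*v/5 (I(v, h) = (2*(5 - 1*(-1))/(-4 - 1))*v = (2*(5 + 1)/(-5))*v = (2*(-⅕)*6)*v = -12*v/5)
u(78) + I(41, -7 - 5*(-2)) = -6 - 12/5*41 = -6 - 492/5 = -522/5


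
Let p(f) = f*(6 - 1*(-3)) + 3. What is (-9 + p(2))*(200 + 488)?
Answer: 8256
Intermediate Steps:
p(f) = 3 + 9*f (p(f) = f*(6 + 3) + 3 = f*9 + 3 = 9*f + 3 = 3 + 9*f)
(-9 + p(2))*(200 + 488) = (-9 + (3 + 9*2))*(200 + 488) = (-9 + (3 + 18))*688 = (-9 + 21)*688 = 12*688 = 8256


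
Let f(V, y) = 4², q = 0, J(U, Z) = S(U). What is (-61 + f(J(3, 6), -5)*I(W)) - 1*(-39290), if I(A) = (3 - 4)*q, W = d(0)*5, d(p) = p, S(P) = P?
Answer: 39229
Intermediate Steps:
J(U, Z) = U
f(V, y) = 16
W = 0 (W = 0*5 = 0)
I(A) = 0 (I(A) = (3 - 4)*0 = -1*0 = 0)
(-61 + f(J(3, 6), -5)*I(W)) - 1*(-39290) = (-61 + 16*0) - 1*(-39290) = (-61 + 0) + 39290 = -61 + 39290 = 39229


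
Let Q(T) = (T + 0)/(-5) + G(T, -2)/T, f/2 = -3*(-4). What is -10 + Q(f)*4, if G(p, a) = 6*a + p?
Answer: -136/5 ≈ -27.200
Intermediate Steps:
f = 24 (f = 2*(-3*(-4)) = 2*12 = 24)
G(p, a) = p + 6*a
Q(T) = -T/5 + (-12 + T)/T (Q(T) = (T + 0)/(-5) + (T + 6*(-2))/T = T*(-⅕) + (T - 12)/T = -T/5 + (-12 + T)/T)
-10 + Q(f)*4 = -10 + (1 - 12/24 - ⅕*24)*4 = -10 + (1 - 12*1/24 - 24/5)*4 = -10 + (1 - ½ - 24/5)*4 = -10 - 43/10*4 = -10 - 86/5 = -136/5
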